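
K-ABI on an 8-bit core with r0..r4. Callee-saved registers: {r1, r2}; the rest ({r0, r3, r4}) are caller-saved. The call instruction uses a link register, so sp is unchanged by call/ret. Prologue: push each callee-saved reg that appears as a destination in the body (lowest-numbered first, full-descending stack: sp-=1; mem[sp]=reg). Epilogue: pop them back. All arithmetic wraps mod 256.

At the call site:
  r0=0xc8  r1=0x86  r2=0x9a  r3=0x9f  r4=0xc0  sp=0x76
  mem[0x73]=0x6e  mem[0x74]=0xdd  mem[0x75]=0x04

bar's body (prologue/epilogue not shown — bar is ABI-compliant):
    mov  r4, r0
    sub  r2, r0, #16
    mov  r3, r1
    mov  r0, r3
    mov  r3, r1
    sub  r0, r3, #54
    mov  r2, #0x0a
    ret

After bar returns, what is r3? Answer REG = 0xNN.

prologue: push r2 -> mem[0x75]=0x9a, sp=0x75
body[0] mov  r4, r0 -> r4=0xc8
body[1] sub  r2, r0, #16 -> r2=0xb8
body[2] mov  r3, r1 -> r3=0x86
body[3] mov  r0, r3 -> r0=0x86
body[4] mov  r3, r1 -> r3=0x86
body[5] sub  r0, r3, #54 -> r0=0x50
body[6] mov  r2, #0x0a -> r2=0x0a
epilogue: pop r2=0x9a, sp=0x76
r3 is caller-saved -> body value

REG = 0x86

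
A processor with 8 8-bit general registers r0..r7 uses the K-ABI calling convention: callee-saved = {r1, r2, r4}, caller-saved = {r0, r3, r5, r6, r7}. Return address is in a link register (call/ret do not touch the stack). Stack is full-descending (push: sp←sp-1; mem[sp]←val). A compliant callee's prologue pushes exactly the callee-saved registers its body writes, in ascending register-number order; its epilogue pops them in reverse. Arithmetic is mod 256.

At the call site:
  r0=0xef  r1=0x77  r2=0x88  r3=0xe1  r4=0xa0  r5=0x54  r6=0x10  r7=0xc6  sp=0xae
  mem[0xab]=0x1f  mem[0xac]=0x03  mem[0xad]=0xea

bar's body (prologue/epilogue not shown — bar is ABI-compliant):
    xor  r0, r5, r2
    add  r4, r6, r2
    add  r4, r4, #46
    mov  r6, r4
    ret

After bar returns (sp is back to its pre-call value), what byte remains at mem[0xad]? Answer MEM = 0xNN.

MEM = 0xa0

prologue: push r4 → mem[0xad]=0xa0, sp=0xad
body[0] xor  r0, r5, r2 → r0=0xdc
body[1] add  r4, r6, r2 → r4=0x98
body[2] add  r4, r4, #46 → r4=0xc6
body[3] mov  r6, r4 → r6=0xc6
epilogue: pop r4=0xa0, sp=0xae
prologue pushed ['r4'] at ['0xad']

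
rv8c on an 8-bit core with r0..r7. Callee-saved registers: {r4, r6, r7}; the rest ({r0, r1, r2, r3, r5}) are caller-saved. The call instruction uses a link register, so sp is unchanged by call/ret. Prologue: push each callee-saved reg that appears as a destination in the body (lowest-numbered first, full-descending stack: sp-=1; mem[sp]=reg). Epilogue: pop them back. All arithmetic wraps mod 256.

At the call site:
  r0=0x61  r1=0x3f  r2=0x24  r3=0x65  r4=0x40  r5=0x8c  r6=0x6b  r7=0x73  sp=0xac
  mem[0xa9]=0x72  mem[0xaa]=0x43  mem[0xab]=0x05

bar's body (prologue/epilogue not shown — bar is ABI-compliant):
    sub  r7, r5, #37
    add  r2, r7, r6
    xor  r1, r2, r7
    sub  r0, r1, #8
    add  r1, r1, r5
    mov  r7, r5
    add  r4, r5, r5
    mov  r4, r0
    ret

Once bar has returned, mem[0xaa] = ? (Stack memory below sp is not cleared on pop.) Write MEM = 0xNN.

prologue: push r4 -> mem[0xab]=0x40, sp=0xab
prologue: push r7 -> mem[0xaa]=0x73, sp=0xaa
body[0] sub  r7, r5, #37 -> r7=0x67
body[1] add  r2, r7, r6 -> r2=0xd2
body[2] xor  r1, r2, r7 -> r1=0xb5
body[3] sub  r0, r1, #8 -> r0=0xad
body[4] add  r1, r1, r5 -> r1=0x41
body[5] mov  r7, r5 -> r7=0x8c
body[6] add  r4, r5, r5 -> r4=0x18
body[7] mov  r4, r0 -> r4=0xad
epilogue: pop r7=0x73, sp=0xab
epilogue: pop r4=0x40, sp=0xac
prologue pushed ['r4', 'r7'] at ['0xab', '0xaa']

MEM = 0x73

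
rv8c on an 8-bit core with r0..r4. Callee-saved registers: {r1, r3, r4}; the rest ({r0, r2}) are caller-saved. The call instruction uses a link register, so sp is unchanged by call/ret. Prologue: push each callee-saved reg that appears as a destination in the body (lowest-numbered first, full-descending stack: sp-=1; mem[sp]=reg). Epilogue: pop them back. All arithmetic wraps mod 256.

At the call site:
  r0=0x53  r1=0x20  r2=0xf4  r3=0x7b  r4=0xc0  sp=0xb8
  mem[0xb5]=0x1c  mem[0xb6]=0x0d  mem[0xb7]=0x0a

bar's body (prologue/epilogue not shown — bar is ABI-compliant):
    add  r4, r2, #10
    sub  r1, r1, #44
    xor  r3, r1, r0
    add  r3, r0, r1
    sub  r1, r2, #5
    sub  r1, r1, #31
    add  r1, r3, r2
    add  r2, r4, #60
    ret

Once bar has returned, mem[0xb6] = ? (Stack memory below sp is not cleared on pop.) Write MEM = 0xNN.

prologue: push r1 → mem[0xb7]=0x20, sp=0xb7
prologue: push r3 → mem[0xb6]=0x7b, sp=0xb6
prologue: push r4 → mem[0xb5]=0xc0, sp=0xb5
body[0] add  r4, r2, #10 → r4=0xfe
body[1] sub  r1, r1, #44 → r1=0xf4
body[2] xor  r3, r1, r0 → r3=0xa7
body[3] add  r3, r0, r1 → r3=0x47
body[4] sub  r1, r2, #5 → r1=0xef
body[5] sub  r1, r1, #31 → r1=0xd0
body[6] add  r1, r3, r2 → r1=0x3b
body[7] add  r2, r4, #60 → r2=0x3a
epilogue: pop r4=0xc0, sp=0xb6
epilogue: pop r3=0x7b, sp=0xb7
epilogue: pop r1=0x20, sp=0xb8
prologue pushed ['r1', 'r3', 'r4'] at ['0xb7', '0xb6', '0xb5']

MEM = 0x7b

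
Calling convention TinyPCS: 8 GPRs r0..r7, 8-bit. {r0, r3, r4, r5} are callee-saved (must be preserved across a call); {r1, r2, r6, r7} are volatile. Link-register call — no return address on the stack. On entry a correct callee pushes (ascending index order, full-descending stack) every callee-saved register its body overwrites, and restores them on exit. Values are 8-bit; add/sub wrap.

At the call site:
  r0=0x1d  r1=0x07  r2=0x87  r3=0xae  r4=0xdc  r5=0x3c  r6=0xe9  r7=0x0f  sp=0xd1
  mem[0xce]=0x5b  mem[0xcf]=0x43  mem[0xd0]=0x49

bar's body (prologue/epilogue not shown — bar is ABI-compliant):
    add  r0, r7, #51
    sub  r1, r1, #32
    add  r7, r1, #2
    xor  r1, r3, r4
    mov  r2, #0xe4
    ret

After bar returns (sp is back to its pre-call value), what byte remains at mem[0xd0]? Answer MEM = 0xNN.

MEM = 0x1d

prologue: push r0 → mem[0xd0]=0x1d, sp=0xd0
body[0] add  r0, r7, #51 → r0=0x42
body[1] sub  r1, r1, #32 → r1=0xe7
body[2] add  r7, r1, #2 → r7=0xe9
body[3] xor  r1, r3, r4 → r1=0x72
body[4] mov  r2, #0xe4 → r2=0xe4
epilogue: pop r0=0x1d, sp=0xd1
prologue pushed ['r0'] at ['0xd0']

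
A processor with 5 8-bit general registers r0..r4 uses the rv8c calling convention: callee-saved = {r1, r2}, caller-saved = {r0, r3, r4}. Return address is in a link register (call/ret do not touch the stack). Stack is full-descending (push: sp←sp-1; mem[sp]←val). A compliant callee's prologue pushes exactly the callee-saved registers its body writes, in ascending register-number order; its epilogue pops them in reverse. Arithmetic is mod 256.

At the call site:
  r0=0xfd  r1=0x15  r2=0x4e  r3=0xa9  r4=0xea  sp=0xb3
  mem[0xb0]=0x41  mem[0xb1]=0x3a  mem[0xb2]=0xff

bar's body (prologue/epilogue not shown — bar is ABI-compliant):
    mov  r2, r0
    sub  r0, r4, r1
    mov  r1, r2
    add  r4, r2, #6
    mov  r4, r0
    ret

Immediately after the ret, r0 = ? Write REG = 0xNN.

REG = 0xd5

prologue: push r1 → mem[0xb2]=0x15, sp=0xb2
prologue: push r2 → mem[0xb1]=0x4e, sp=0xb1
body[0] mov  r2, r0 → r2=0xfd
body[1] sub  r0, r4, r1 → r0=0xd5
body[2] mov  r1, r2 → r1=0xfd
body[3] add  r4, r2, #6 → r4=0x03
body[4] mov  r4, r0 → r4=0xd5
epilogue: pop r2=0x4e, sp=0xb2
epilogue: pop r1=0x15, sp=0xb3
r0 is caller-saved → body value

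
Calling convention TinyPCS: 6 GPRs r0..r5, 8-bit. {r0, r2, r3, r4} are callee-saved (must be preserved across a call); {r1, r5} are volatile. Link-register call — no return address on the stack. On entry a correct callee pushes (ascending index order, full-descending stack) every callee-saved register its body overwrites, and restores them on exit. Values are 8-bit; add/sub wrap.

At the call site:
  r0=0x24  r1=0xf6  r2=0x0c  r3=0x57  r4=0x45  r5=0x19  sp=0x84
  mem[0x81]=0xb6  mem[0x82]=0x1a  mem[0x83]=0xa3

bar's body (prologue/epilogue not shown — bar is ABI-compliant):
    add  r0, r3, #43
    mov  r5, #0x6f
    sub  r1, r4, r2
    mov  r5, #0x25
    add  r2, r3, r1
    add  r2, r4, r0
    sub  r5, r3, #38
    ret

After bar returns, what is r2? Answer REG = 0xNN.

REG = 0x0c

prologue: push r0 → mem[0x83]=0x24, sp=0x83
prologue: push r2 → mem[0x82]=0x0c, sp=0x82
body[0] add  r0, r3, #43 → r0=0x82
body[1] mov  r5, #0x6f → r5=0x6f
body[2] sub  r1, r4, r2 → r1=0x39
body[3] mov  r5, #0x25 → r5=0x25
body[4] add  r2, r3, r1 → r2=0x90
body[5] add  r2, r4, r0 → r2=0xc7
body[6] sub  r5, r3, #38 → r5=0x31
epilogue: pop r2=0x0c, sp=0x83
epilogue: pop r0=0x24, sp=0x84
r2 is callee-saved → restored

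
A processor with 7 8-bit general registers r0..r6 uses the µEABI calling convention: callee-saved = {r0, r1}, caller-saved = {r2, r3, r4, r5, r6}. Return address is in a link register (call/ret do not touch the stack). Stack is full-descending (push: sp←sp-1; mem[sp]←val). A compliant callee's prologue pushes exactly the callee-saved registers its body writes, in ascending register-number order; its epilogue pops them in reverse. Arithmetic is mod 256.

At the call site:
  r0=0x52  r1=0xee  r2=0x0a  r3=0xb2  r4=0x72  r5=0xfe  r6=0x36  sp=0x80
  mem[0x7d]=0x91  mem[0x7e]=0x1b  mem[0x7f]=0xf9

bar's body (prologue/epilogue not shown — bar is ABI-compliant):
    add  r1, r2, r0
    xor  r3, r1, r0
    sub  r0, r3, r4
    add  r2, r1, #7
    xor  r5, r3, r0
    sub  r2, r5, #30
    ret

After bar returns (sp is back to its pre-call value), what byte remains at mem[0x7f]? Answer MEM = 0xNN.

prologue: push r0 -> mem[0x7f]=0x52, sp=0x7f
prologue: push r1 -> mem[0x7e]=0xee, sp=0x7e
body[0] add  r1, r2, r0 -> r1=0x5c
body[1] xor  r3, r1, r0 -> r3=0x0e
body[2] sub  r0, r3, r4 -> r0=0x9c
body[3] add  r2, r1, #7 -> r2=0x63
body[4] xor  r5, r3, r0 -> r5=0x92
body[5] sub  r2, r5, #30 -> r2=0x74
epilogue: pop r1=0xee, sp=0x7f
epilogue: pop r0=0x52, sp=0x80
prologue pushed ['r0', 'r1'] at ['0x7f', '0x7e']

MEM = 0x52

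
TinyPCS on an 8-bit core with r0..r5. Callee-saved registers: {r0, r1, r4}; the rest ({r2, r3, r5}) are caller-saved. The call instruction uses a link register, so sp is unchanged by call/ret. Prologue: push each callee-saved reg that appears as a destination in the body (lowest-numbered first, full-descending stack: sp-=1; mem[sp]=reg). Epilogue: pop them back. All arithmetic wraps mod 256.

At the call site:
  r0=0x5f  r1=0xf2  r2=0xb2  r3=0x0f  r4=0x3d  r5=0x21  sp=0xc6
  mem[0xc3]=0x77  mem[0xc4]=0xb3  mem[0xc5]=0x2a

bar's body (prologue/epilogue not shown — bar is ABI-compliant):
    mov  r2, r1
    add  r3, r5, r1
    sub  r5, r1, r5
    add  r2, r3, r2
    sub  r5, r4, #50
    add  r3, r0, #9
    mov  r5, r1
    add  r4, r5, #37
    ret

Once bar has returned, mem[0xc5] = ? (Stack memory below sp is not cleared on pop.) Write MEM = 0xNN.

prologue: push r4 → mem[0xc5]=0x3d, sp=0xc5
body[0] mov  r2, r1 → r2=0xf2
body[1] add  r3, r5, r1 → r3=0x13
body[2] sub  r5, r1, r5 → r5=0xd1
body[3] add  r2, r3, r2 → r2=0x05
body[4] sub  r5, r4, #50 → r5=0x0b
body[5] add  r3, r0, #9 → r3=0x68
body[6] mov  r5, r1 → r5=0xf2
body[7] add  r4, r5, #37 → r4=0x17
epilogue: pop r4=0x3d, sp=0xc6
prologue pushed ['r4'] at ['0xc5']

MEM = 0x3d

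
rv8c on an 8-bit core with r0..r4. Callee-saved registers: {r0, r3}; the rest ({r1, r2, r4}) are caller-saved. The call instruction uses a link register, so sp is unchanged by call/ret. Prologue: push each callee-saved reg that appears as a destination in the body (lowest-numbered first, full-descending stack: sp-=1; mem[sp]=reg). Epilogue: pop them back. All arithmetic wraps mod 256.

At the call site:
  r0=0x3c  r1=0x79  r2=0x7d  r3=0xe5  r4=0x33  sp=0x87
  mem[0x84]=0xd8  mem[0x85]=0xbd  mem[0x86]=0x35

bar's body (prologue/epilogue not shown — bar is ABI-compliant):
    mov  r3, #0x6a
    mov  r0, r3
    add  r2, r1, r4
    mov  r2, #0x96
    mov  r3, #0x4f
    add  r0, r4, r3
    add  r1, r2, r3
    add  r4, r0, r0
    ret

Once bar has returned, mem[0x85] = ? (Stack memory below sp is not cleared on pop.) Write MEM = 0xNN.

MEM = 0xe5

prologue: push r0 → mem[0x86]=0x3c, sp=0x86
prologue: push r3 → mem[0x85]=0xe5, sp=0x85
body[0] mov  r3, #0x6a → r3=0x6a
body[1] mov  r0, r3 → r0=0x6a
body[2] add  r2, r1, r4 → r2=0xac
body[3] mov  r2, #0x96 → r2=0x96
body[4] mov  r3, #0x4f → r3=0x4f
body[5] add  r0, r4, r3 → r0=0x82
body[6] add  r1, r2, r3 → r1=0xe5
body[7] add  r4, r0, r0 → r4=0x04
epilogue: pop r3=0xe5, sp=0x86
epilogue: pop r0=0x3c, sp=0x87
prologue pushed ['r0', 'r3'] at ['0x86', '0x85']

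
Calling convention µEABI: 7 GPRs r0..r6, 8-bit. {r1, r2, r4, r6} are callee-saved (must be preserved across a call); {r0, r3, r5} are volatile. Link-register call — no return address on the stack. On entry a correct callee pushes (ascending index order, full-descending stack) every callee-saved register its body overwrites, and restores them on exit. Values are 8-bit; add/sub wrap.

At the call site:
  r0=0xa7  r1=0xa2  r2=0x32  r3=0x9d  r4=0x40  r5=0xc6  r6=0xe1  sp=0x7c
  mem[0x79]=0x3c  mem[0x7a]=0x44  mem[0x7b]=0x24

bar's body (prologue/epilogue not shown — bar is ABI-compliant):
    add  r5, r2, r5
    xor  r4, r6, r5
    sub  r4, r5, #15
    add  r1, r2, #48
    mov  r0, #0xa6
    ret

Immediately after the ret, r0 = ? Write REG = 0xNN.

prologue: push r1 → mem[0x7b]=0xa2, sp=0x7b
prologue: push r4 → mem[0x7a]=0x40, sp=0x7a
body[0] add  r5, r2, r5 → r5=0xf8
body[1] xor  r4, r6, r5 → r4=0x19
body[2] sub  r4, r5, #15 → r4=0xe9
body[3] add  r1, r2, #48 → r1=0x62
body[4] mov  r0, #0xa6 → r0=0xa6
epilogue: pop r4=0x40, sp=0x7b
epilogue: pop r1=0xa2, sp=0x7c
r0 is caller-saved → body value

REG = 0xa6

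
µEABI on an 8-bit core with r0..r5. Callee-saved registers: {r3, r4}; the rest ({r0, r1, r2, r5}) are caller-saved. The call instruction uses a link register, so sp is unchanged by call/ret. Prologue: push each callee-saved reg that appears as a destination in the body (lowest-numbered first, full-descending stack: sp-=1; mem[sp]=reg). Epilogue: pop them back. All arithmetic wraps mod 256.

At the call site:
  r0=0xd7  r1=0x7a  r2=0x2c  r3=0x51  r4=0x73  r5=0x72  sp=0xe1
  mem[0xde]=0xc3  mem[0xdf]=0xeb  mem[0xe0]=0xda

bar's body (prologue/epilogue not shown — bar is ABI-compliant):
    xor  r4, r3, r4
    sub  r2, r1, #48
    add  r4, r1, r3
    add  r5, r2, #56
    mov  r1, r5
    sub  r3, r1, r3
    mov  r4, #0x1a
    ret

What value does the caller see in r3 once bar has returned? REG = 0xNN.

REG = 0x51

prologue: push r3 → mem[0xe0]=0x51, sp=0xe0
prologue: push r4 → mem[0xdf]=0x73, sp=0xdf
body[0] xor  r4, r3, r4 → r4=0x22
body[1] sub  r2, r1, #48 → r2=0x4a
body[2] add  r4, r1, r3 → r4=0xcb
body[3] add  r5, r2, #56 → r5=0x82
body[4] mov  r1, r5 → r1=0x82
body[5] sub  r3, r1, r3 → r3=0x31
body[6] mov  r4, #0x1a → r4=0x1a
epilogue: pop r4=0x73, sp=0xe0
epilogue: pop r3=0x51, sp=0xe1
r3 is callee-saved → restored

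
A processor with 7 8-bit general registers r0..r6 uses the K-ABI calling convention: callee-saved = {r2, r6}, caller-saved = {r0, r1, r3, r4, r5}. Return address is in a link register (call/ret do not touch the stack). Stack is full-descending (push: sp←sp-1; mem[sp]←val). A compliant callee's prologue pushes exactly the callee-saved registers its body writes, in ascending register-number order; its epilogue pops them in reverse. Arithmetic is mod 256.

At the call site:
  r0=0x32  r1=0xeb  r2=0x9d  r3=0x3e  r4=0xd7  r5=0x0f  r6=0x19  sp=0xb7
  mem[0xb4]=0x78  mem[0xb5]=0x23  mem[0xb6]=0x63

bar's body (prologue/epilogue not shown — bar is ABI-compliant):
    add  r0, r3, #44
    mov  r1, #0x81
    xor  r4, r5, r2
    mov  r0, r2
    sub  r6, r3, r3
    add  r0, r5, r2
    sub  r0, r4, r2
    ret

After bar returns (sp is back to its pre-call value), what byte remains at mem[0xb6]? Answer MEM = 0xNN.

MEM = 0x19

prologue: push r6 → mem[0xb6]=0x19, sp=0xb6
body[0] add  r0, r3, #44 → r0=0x6a
body[1] mov  r1, #0x81 → r1=0x81
body[2] xor  r4, r5, r2 → r4=0x92
body[3] mov  r0, r2 → r0=0x9d
body[4] sub  r6, r3, r3 → r6=0x00
body[5] add  r0, r5, r2 → r0=0xac
body[6] sub  r0, r4, r2 → r0=0xf5
epilogue: pop r6=0x19, sp=0xb7
prologue pushed ['r6'] at ['0xb6']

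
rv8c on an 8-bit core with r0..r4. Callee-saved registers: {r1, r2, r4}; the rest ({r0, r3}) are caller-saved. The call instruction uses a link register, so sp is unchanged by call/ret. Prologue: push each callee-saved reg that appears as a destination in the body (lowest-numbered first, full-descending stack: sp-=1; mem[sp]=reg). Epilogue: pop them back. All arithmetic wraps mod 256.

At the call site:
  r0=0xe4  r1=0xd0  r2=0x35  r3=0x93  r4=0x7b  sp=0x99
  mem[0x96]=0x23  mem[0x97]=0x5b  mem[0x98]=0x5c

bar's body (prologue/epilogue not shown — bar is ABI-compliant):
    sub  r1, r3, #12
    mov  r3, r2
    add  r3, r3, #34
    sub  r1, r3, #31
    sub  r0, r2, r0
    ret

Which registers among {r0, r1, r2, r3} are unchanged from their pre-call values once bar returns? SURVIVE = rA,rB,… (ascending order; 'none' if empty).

prologue: push r1 → mem[0x98]=0xd0, sp=0x98
body[0] sub  r1, r3, #12 → r1=0x87
body[1] mov  r3, r2 → r3=0x35
body[2] add  r3, r3, #34 → r3=0x57
body[3] sub  r1, r3, #31 → r1=0x38
body[4] sub  r0, r2, r0 → r0=0x51
epilogue: pop r1=0xd0, sp=0x99
r0: caller-saved, written=True
r1: callee-saved, written=True
r2: callee-saved, written=False
r3: caller-saved, written=True

SURVIVE = r1,r2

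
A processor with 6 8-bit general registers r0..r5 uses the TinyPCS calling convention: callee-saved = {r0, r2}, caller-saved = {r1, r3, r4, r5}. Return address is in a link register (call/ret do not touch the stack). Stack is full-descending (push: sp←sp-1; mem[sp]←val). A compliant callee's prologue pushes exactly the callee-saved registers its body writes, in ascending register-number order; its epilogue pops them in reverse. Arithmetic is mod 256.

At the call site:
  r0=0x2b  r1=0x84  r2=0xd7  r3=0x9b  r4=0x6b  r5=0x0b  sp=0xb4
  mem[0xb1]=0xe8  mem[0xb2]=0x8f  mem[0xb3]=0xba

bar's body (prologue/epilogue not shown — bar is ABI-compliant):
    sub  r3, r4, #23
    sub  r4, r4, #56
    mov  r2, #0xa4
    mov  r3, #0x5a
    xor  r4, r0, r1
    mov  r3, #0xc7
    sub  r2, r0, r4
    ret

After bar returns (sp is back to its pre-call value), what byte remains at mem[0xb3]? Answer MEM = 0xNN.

prologue: push r2 -> mem[0xb3]=0xd7, sp=0xb3
body[0] sub  r3, r4, #23 -> r3=0x54
body[1] sub  r4, r4, #56 -> r4=0x33
body[2] mov  r2, #0xa4 -> r2=0xa4
body[3] mov  r3, #0x5a -> r3=0x5a
body[4] xor  r4, r0, r1 -> r4=0xaf
body[5] mov  r3, #0xc7 -> r3=0xc7
body[6] sub  r2, r0, r4 -> r2=0x7c
epilogue: pop r2=0xd7, sp=0xb4
prologue pushed ['r2'] at ['0xb3']

MEM = 0xd7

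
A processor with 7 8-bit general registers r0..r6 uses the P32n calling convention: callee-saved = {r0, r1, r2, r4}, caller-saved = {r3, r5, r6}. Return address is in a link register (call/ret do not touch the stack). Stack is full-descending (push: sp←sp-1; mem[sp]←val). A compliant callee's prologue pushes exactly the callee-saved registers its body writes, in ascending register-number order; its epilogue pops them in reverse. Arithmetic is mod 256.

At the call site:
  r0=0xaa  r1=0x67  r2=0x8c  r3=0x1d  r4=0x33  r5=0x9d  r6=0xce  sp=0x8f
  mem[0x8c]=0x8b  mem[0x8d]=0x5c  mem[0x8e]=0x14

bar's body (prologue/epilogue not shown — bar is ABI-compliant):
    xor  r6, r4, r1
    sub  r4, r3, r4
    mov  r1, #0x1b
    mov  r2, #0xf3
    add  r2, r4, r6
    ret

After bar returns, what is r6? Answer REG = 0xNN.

prologue: push r1 -> mem[0x8e]=0x67, sp=0x8e
prologue: push r2 -> mem[0x8d]=0x8c, sp=0x8d
prologue: push r4 -> mem[0x8c]=0x33, sp=0x8c
body[0] xor  r6, r4, r1 -> r6=0x54
body[1] sub  r4, r3, r4 -> r4=0xea
body[2] mov  r1, #0x1b -> r1=0x1b
body[3] mov  r2, #0xf3 -> r2=0xf3
body[4] add  r2, r4, r6 -> r2=0x3e
epilogue: pop r4=0x33, sp=0x8d
epilogue: pop r2=0x8c, sp=0x8e
epilogue: pop r1=0x67, sp=0x8f
r6 is caller-saved -> body value

REG = 0x54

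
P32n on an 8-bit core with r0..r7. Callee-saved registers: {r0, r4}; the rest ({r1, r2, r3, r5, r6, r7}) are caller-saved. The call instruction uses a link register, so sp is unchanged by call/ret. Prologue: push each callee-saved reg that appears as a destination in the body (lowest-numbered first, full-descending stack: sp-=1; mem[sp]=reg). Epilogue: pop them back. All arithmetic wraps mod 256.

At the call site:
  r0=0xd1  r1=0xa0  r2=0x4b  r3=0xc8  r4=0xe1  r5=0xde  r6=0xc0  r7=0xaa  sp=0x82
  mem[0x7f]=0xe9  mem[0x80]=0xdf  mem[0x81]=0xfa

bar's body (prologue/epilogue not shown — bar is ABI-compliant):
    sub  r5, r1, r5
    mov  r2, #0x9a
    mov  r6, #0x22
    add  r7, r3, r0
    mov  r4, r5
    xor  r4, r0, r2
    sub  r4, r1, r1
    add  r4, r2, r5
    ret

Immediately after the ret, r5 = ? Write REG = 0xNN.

prologue: push r4 → mem[0x81]=0xe1, sp=0x81
body[0] sub  r5, r1, r5 → r5=0xc2
body[1] mov  r2, #0x9a → r2=0x9a
body[2] mov  r6, #0x22 → r6=0x22
body[3] add  r7, r3, r0 → r7=0x99
body[4] mov  r4, r5 → r4=0xc2
body[5] xor  r4, r0, r2 → r4=0x4b
body[6] sub  r4, r1, r1 → r4=0x00
body[7] add  r4, r2, r5 → r4=0x5c
epilogue: pop r4=0xe1, sp=0x82
r5 is caller-saved → body value

REG = 0xc2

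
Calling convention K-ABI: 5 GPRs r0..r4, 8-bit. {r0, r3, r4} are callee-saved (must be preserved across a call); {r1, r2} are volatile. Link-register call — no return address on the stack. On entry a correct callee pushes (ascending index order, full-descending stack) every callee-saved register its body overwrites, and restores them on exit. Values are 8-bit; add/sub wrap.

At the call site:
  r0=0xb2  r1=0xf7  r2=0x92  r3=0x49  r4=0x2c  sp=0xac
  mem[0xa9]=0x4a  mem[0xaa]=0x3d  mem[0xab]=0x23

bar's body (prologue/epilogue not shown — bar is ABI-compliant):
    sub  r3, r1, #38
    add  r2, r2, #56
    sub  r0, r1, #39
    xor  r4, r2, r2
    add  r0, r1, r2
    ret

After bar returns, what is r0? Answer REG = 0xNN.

prologue: push r0 -> mem[0xab]=0xb2, sp=0xab
prologue: push r3 -> mem[0xaa]=0x49, sp=0xaa
prologue: push r4 -> mem[0xa9]=0x2c, sp=0xa9
body[0] sub  r3, r1, #38 -> r3=0xd1
body[1] add  r2, r2, #56 -> r2=0xca
body[2] sub  r0, r1, #39 -> r0=0xd0
body[3] xor  r4, r2, r2 -> r4=0x00
body[4] add  r0, r1, r2 -> r0=0xc1
epilogue: pop r4=0x2c, sp=0xaa
epilogue: pop r3=0x49, sp=0xab
epilogue: pop r0=0xb2, sp=0xac
r0 is callee-saved -> restored

REG = 0xb2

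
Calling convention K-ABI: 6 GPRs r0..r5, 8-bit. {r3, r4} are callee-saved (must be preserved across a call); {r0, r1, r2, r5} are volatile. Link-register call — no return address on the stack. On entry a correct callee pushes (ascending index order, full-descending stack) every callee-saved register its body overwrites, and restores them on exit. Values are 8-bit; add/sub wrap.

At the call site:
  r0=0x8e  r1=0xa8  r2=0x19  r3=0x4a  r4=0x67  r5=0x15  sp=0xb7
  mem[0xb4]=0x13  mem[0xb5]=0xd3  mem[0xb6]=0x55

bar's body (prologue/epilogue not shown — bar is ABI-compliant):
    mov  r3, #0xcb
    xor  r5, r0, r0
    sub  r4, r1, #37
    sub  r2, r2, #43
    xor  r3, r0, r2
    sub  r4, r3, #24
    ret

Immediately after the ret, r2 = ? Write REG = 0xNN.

REG = 0xee

prologue: push r3 -> mem[0xb6]=0x4a, sp=0xb6
prologue: push r4 -> mem[0xb5]=0x67, sp=0xb5
body[0] mov  r3, #0xcb -> r3=0xcb
body[1] xor  r5, r0, r0 -> r5=0x00
body[2] sub  r4, r1, #37 -> r4=0x83
body[3] sub  r2, r2, #43 -> r2=0xee
body[4] xor  r3, r0, r2 -> r3=0x60
body[5] sub  r4, r3, #24 -> r4=0x48
epilogue: pop r4=0x67, sp=0xb6
epilogue: pop r3=0x4a, sp=0xb7
r2 is caller-saved -> body value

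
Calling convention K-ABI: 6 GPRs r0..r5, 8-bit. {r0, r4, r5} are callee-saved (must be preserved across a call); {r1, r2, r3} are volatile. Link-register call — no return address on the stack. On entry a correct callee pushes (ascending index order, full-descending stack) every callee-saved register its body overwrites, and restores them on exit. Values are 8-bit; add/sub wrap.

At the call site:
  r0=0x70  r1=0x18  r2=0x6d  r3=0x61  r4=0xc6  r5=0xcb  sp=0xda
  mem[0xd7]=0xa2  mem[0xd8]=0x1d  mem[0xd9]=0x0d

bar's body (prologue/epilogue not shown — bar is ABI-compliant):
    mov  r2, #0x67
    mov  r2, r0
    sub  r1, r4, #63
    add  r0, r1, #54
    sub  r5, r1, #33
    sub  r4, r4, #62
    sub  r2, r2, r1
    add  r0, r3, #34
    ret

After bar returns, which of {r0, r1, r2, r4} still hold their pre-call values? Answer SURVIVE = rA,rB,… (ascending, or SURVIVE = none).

prologue: push r0 -> mem[0xd9]=0x70, sp=0xd9
prologue: push r4 -> mem[0xd8]=0xc6, sp=0xd8
prologue: push r5 -> mem[0xd7]=0xcb, sp=0xd7
body[0] mov  r2, #0x67 -> r2=0x67
body[1] mov  r2, r0 -> r2=0x70
body[2] sub  r1, r4, #63 -> r1=0x87
body[3] add  r0, r1, #54 -> r0=0xbd
body[4] sub  r5, r1, #33 -> r5=0x66
body[5] sub  r4, r4, #62 -> r4=0x88
body[6] sub  r2, r2, r1 -> r2=0xe9
body[7] add  r0, r3, #34 -> r0=0x83
epilogue: pop r5=0xcb, sp=0xd8
epilogue: pop r4=0xc6, sp=0xd9
epilogue: pop r0=0x70, sp=0xda
r0: callee-saved, written=True
r1: caller-saved, written=True
r2: caller-saved, written=True
r4: callee-saved, written=True

SURVIVE = r0,r4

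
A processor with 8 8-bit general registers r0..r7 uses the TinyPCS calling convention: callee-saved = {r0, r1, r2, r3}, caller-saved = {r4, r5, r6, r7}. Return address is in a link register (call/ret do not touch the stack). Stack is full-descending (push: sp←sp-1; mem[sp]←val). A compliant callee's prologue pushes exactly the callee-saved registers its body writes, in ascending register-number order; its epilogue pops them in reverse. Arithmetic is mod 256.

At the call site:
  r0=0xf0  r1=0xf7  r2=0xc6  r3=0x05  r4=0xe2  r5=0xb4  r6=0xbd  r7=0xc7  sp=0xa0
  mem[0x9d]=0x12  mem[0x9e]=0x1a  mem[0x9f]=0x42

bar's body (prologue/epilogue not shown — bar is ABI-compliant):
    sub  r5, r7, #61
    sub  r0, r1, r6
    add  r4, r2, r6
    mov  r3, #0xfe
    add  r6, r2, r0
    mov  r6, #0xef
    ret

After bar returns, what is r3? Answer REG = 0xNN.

prologue: push r0 -> mem[0x9f]=0xf0, sp=0x9f
prologue: push r3 -> mem[0x9e]=0x05, sp=0x9e
body[0] sub  r5, r7, #61 -> r5=0x8a
body[1] sub  r0, r1, r6 -> r0=0x3a
body[2] add  r4, r2, r6 -> r4=0x83
body[3] mov  r3, #0xfe -> r3=0xfe
body[4] add  r6, r2, r0 -> r6=0x00
body[5] mov  r6, #0xef -> r6=0xef
epilogue: pop r3=0x05, sp=0x9f
epilogue: pop r0=0xf0, sp=0xa0
r3 is callee-saved -> restored

REG = 0x05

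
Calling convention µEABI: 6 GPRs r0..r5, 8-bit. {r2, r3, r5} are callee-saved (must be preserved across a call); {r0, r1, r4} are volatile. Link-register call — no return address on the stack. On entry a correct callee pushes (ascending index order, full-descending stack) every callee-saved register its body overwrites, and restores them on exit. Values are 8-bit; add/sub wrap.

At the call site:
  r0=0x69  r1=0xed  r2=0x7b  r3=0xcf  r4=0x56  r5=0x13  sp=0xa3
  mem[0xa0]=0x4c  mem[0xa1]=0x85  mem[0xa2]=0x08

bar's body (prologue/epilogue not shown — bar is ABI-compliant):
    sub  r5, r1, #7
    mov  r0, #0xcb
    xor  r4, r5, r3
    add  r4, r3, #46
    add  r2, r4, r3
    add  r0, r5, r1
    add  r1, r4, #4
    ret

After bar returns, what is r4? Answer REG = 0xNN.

prologue: push r2 → mem[0xa2]=0x7b, sp=0xa2
prologue: push r5 → mem[0xa1]=0x13, sp=0xa1
body[0] sub  r5, r1, #7 → r5=0xe6
body[1] mov  r0, #0xcb → r0=0xcb
body[2] xor  r4, r5, r3 → r4=0x29
body[3] add  r4, r3, #46 → r4=0xfd
body[4] add  r2, r4, r3 → r2=0xcc
body[5] add  r0, r5, r1 → r0=0xd3
body[6] add  r1, r4, #4 → r1=0x01
epilogue: pop r5=0x13, sp=0xa2
epilogue: pop r2=0x7b, sp=0xa3
r4 is caller-saved → body value

REG = 0xfd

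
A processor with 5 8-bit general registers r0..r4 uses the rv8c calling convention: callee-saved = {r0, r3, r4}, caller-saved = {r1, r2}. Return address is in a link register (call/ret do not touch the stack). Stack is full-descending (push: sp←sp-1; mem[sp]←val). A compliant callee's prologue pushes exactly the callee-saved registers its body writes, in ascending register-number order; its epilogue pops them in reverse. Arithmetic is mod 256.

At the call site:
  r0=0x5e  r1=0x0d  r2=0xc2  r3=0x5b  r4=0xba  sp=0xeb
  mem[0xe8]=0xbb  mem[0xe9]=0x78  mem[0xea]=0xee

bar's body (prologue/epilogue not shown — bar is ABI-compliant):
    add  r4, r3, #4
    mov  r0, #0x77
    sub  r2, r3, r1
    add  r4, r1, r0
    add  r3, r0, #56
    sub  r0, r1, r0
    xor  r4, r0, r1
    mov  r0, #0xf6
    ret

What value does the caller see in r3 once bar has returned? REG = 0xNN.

prologue: push r0 -> mem[0xea]=0x5e, sp=0xea
prologue: push r3 -> mem[0xe9]=0x5b, sp=0xe9
prologue: push r4 -> mem[0xe8]=0xba, sp=0xe8
body[0] add  r4, r3, #4 -> r4=0x5f
body[1] mov  r0, #0x77 -> r0=0x77
body[2] sub  r2, r3, r1 -> r2=0x4e
body[3] add  r4, r1, r0 -> r4=0x84
body[4] add  r3, r0, #56 -> r3=0xaf
body[5] sub  r0, r1, r0 -> r0=0x96
body[6] xor  r4, r0, r1 -> r4=0x9b
body[7] mov  r0, #0xf6 -> r0=0xf6
epilogue: pop r4=0xba, sp=0xe9
epilogue: pop r3=0x5b, sp=0xea
epilogue: pop r0=0x5e, sp=0xeb
r3 is callee-saved -> restored

REG = 0x5b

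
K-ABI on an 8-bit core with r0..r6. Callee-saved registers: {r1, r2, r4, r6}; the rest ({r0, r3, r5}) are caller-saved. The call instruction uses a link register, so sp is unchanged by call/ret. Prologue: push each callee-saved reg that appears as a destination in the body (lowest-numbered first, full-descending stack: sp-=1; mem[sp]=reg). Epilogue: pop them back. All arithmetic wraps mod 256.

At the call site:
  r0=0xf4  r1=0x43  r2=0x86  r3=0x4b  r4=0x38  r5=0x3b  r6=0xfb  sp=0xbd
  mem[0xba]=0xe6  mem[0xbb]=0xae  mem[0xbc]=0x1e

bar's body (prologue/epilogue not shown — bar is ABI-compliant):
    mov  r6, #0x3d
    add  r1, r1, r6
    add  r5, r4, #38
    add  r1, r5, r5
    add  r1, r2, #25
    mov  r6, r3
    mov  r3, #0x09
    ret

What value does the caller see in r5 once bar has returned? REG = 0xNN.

prologue: push r1 -> mem[0xbc]=0x43, sp=0xbc
prologue: push r6 -> mem[0xbb]=0xfb, sp=0xbb
body[0] mov  r6, #0x3d -> r6=0x3d
body[1] add  r1, r1, r6 -> r1=0x80
body[2] add  r5, r4, #38 -> r5=0x5e
body[3] add  r1, r5, r5 -> r1=0xbc
body[4] add  r1, r2, #25 -> r1=0x9f
body[5] mov  r6, r3 -> r6=0x4b
body[6] mov  r3, #0x09 -> r3=0x09
epilogue: pop r6=0xfb, sp=0xbc
epilogue: pop r1=0x43, sp=0xbd
r5 is caller-saved -> body value

REG = 0x5e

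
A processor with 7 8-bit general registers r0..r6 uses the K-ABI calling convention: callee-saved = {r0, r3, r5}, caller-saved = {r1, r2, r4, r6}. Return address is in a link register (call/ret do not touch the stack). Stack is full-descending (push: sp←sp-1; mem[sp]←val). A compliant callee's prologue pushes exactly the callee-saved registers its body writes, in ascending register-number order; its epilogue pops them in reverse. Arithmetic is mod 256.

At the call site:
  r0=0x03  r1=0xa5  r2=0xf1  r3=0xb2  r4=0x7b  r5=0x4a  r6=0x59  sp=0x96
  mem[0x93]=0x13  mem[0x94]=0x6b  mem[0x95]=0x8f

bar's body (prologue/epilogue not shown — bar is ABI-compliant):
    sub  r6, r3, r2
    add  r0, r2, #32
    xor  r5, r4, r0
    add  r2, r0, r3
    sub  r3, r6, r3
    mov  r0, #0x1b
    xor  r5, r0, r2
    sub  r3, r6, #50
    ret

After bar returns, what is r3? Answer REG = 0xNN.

prologue: push r0 -> mem[0x95]=0x03, sp=0x95
prologue: push r3 -> mem[0x94]=0xb2, sp=0x94
prologue: push r5 -> mem[0x93]=0x4a, sp=0x93
body[0] sub  r6, r3, r2 -> r6=0xc1
body[1] add  r0, r2, #32 -> r0=0x11
body[2] xor  r5, r4, r0 -> r5=0x6a
body[3] add  r2, r0, r3 -> r2=0xc3
body[4] sub  r3, r6, r3 -> r3=0x0f
body[5] mov  r0, #0x1b -> r0=0x1b
body[6] xor  r5, r0, r2 -> r5=0xd8
body[7] sub  r3, r6, #50 -> r3=0x8f
epilogue: pop r5=0x4a, sp=0x94
epilogue: pop r3=0xb2, sp=0x95
epilogue: pop r0=0x03, sp=0x96
r3 is callee-saved -> restored

REG = 0xb2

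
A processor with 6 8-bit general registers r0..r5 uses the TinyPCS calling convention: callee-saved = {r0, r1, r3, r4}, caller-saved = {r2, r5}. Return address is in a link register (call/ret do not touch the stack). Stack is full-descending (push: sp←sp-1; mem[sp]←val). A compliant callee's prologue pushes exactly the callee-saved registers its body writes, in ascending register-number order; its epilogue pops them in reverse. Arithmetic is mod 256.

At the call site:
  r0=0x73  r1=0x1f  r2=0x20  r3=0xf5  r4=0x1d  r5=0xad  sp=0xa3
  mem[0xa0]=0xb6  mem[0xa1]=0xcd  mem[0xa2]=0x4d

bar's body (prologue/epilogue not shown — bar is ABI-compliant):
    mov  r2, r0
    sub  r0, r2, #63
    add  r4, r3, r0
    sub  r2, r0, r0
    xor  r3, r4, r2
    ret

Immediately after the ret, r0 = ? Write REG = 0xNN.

prologue: push r0 → mem[0xa2]=0x73, sp=0xa2
prologue: push r3 → mem[0xa1]=0xf5, sp=0xa1
prologue: push r4 → mem[0xa0]=0x1d, sp=0xa0
body[0] mov  r2, r0 → r2=0x73
body[1] sub  r0, r2, #63 → r0=0x34
body[2] add  r4, r3, r0 → r4=0x29
body[3] sub  r2, r0, r0 → r2=0x00
body[4] xor  r3, r4, r2 → r3=0x29
epilogue: pop r4=0x1d, sp=0xa1
epilogue: pop r3=0xf5, sp=0xa2
epilogue: pop r0=0x73, sp=0xa3
r0 is callee-saved → restored

REG = 0x73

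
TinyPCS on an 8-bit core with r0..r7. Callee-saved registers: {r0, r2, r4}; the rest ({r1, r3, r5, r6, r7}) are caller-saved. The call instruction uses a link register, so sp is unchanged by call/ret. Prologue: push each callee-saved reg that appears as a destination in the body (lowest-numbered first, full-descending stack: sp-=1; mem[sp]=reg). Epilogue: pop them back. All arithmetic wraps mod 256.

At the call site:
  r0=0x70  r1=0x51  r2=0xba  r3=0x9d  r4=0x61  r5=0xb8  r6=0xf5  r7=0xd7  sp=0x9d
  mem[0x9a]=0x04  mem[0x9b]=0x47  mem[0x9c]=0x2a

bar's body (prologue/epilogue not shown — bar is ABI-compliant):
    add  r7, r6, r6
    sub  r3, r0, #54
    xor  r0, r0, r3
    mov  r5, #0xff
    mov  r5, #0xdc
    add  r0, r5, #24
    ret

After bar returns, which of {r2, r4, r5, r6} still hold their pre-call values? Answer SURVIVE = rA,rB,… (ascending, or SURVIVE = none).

prologue: push r0 -> mem[0x9c]=0x70, sp=0x9c
body[0] add  r7, r6, r6 -> r7=0xea
body[1] sub  r3, r0, #54 -> r3=0x3a
body[2] xor  r0, r0, r3 -> r0=0x4a
body[3] mov  r5, #0xff -> r5=0xff
body[4] mov  r5, #0xdc -> r5=0xdc
body[5] add  r0, r5, #24 -> r0=0xf4
epilogue: pop r0=0x70, sp=0x9d
r2: callee-saved, written=False
r4: callee-saved, written=False
r5: caller-saved, written=True
r6: caller-saved, written=False

SURVIVE = r2,r4,r6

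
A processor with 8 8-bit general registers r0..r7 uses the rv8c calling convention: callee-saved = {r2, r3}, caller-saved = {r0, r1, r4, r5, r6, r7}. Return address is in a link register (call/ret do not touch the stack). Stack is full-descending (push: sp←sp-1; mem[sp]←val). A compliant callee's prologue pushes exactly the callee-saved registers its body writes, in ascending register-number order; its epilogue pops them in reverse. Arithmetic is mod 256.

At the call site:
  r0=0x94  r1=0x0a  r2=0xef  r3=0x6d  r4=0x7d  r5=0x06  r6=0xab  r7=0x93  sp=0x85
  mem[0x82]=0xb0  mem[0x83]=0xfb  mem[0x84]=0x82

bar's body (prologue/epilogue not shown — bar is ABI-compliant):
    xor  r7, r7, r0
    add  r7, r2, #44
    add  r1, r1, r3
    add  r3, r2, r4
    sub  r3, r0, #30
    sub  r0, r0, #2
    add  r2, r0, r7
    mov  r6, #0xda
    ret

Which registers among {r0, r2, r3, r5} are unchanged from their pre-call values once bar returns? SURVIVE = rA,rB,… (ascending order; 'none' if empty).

prologue: push r2 -> mem[0x84]=0xef, sp=0x84
prologue: push r3 -> mem[0x83]=0x6d, sp=0x83
body[0] xor  r7, r7, r0 -> r7=0x07
body[1] add  r7, r2, #44 -> r7=0x1b
body[2] add  r1, r1, r3 -> r1=0x77
body[3] add  r3, r2, r4 -> r3=0x6c
body[4] sub  r3, r0, #30 -> r3=0x76
body[5] sub  r0, r0, #2 -> r0=0x92
body[6] add  r2, r0, r7 -> r2=0xad
body[7] mov  r6, #0xda -> r6=0xda
epilogue: pop r3=0x6d, sp=0x84
epilogue: pop r2=0xef, sp=0x85
r0: caller-saved, written=True
r2: callee-saved, written=True
r3: callee-saved, written=True
r5: caller-saved, written=False

SURVIVE = r2,r3,r5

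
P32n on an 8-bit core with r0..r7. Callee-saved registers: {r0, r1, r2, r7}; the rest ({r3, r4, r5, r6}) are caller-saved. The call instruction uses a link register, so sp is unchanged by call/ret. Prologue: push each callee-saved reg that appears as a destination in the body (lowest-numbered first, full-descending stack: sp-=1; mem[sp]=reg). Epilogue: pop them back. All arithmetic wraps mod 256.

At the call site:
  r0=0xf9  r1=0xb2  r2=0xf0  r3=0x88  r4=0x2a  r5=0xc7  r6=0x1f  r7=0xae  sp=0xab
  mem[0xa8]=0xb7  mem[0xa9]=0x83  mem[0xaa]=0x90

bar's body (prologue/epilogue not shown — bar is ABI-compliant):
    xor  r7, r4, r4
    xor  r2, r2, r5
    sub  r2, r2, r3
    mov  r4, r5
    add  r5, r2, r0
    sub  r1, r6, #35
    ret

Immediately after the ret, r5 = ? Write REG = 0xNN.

REG = 0xa8

prologue: push r1 -> mem[0xaa]=0xb2, sp=0xaa
prologue: push r2 -> mem[0xa9]=0xf0, sp=0xa9
prologue: push r7 -> mem[0xa8]=0xae, sp=0xa8
body[0] xor  r7, r4, r4 -> r7=0x00
body[1] xor  r2, r2, r5 -> r2=0x37
body[2] sub  r2, r2, r3 -> r2=0xaf
body[3] mov  r4, r5 -> r4=0xc7
body[4] add  r5, r2, r0 -> r5=0xa8
body[5] sub  r1, r6, #35 -> r1=0xfc
epilogue: pop r7=0xae, sp=0xa9
epilogue: pop r2=0xf0, sp=0xaa
epilogue: pop r1=0xb2, sp=0xab
r5 is caller-saved -> body value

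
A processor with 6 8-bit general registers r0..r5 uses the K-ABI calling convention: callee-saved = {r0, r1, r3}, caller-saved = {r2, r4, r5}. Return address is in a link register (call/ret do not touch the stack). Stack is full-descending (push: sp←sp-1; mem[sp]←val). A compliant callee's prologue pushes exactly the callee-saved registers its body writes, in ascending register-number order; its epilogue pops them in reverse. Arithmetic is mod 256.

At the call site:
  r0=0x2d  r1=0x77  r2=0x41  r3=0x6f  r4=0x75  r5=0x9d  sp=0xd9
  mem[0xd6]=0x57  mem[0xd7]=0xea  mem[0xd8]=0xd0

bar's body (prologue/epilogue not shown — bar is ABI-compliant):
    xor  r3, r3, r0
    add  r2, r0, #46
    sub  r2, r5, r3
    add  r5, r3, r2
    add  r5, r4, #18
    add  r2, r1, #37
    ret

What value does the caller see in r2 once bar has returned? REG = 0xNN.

prologue: push r3 → mem[0xd8]=0x6f, sp=0xd8
body[0] xor  r3, r3, r0 → r3=0x42
body[1] add  r2, r0, #46 → r2=0x5b
body[2] sub  r2, r5, r3 → r2=0x5b
body[3] add  r5, r3, r2 → r5=0x9d
body[4] add  r5, r4, #18 → r5=0x87
body[5] add  r2, r1, #37 → r2=0x9c
epilogue: pop r3=0x6f, sp=0xd9
r2 is caller-saved → body value

REG = 0x9c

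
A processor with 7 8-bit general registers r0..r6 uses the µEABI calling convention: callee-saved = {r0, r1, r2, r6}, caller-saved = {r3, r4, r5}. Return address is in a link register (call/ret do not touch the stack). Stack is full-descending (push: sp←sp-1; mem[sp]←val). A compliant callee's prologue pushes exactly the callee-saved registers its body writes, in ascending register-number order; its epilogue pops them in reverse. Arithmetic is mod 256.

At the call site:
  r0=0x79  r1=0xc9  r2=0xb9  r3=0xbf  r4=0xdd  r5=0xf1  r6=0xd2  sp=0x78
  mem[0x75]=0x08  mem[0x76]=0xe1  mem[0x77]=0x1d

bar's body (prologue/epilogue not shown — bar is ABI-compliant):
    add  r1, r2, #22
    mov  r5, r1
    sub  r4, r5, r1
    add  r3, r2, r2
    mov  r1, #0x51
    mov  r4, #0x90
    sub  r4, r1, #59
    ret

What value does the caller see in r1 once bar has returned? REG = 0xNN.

REG = 0xc9

prologue: push r1 → mem[0x77]=0xc9, sp=0x77
body[0] add  r1, r2, #22 → r1=0xcf
body[1] mov  r5, r1 → r5=0xcf
body[2] sub  r4, r5, r1 → r4=0x00
body[3] add  r3, r2, r2 → r3=0x72
body[4] mov  r1, #0x51 → r1=0x51
body[5] mov  r4, #0x90 → r4=0x90
body[6] sub  r4, r1, #59 → r4=0x16
epilogue: pop r1=0xc9, sp=0x78
r1 is callee-saved → restored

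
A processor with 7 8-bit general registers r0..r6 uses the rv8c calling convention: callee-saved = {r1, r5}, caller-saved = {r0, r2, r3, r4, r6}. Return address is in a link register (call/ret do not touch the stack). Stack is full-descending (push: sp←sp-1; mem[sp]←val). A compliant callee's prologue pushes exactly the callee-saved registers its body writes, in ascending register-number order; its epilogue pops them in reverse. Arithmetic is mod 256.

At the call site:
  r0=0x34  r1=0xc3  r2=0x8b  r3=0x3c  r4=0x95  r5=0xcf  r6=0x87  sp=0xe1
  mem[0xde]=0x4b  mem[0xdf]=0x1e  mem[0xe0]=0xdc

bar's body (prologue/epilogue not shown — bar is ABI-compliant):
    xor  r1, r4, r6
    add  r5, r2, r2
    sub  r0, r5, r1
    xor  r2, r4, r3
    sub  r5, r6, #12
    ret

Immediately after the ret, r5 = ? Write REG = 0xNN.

REG = 0xcf

prologue: push r1 -> mem[0xe0]=0xc3, sp=0xe0
prologue: push r5 -> mem[0xdf]=0xcf, sp=0xdf
body[0] xor  r1, r4, r6 -> r1=0x12
body[1] add  r5, r2, r2 -> r5=0x16
body[2] sub  r0, r5, r1 -> r0=0x04
body[3] xor  r2, r4, r3 -> r2=0xa9
body[4] sub  r5, r6, #12 -> r5=0x7b
epilogue: pop r5=0xcf, sp=0xe0
epilogue: pop r1=0xc3, sp=0xe1
r5 is callee-saved -> restored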